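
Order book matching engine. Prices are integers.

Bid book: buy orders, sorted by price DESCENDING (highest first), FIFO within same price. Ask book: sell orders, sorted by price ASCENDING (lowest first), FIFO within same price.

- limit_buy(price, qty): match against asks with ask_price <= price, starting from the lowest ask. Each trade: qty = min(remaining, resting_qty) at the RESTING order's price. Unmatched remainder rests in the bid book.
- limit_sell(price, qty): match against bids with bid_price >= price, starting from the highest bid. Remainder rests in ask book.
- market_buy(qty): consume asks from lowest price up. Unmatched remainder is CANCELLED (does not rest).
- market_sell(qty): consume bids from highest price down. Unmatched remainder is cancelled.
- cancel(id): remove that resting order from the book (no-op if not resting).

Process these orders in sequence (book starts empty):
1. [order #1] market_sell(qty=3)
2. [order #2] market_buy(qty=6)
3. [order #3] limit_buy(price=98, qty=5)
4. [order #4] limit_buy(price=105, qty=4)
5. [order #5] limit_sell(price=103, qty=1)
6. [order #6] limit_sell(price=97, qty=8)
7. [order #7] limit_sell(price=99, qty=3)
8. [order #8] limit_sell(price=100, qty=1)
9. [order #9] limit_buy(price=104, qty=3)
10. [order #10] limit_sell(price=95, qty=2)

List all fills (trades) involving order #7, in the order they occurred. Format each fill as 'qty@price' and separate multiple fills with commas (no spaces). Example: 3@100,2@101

Answer: 3@99

Derivation:
After op 1 [order #1] market_sell(qty=3): fills=none; bids=[-] asks=[-]
After op 2 [order #2] market_buy(qty=6): fills=none; bids=[-] asks=[-]
After op 3 [order #3] limit_buy(price=98, qty=5): fills=none; bids=[#3:5@98] asks=[-]
After op 4 [order #4] limit_buy(price=105, qty=4): fills=none; bids=[#4:4@105 #3:5@98] asks=[-]
After op 5 [order #5] limit_sell(price=103, qty=1): fills=#4x#5:1@105; bids=[#4:3@105 #3:5@98] asks=[-]
After op 6 [order #6] limit_sell(price=97, qty=8): fills=#4x#6:3@105 #3x#6:5@98; bids=[-] asks=[-]
After op 7 [order #7] limit_sell(price=99, qty=3): fills=none; bids=[-] asks=[#7:3@99]
After op 8 [order #8] limit_sell(price=100, qty=1): fills=none; bids=[-] asks=[#7:3@99 #8:1@100]
After op 9 [order #9] limit_buy(price=104, qty=3): fills=#9x#7:3@99; bids=[-] asks=[#8:1@100]
After op 10 [order #10] limit_sell(price=95, qty=2): fills=none; bids=[-] asks=[#10:2@95 #8:1@100]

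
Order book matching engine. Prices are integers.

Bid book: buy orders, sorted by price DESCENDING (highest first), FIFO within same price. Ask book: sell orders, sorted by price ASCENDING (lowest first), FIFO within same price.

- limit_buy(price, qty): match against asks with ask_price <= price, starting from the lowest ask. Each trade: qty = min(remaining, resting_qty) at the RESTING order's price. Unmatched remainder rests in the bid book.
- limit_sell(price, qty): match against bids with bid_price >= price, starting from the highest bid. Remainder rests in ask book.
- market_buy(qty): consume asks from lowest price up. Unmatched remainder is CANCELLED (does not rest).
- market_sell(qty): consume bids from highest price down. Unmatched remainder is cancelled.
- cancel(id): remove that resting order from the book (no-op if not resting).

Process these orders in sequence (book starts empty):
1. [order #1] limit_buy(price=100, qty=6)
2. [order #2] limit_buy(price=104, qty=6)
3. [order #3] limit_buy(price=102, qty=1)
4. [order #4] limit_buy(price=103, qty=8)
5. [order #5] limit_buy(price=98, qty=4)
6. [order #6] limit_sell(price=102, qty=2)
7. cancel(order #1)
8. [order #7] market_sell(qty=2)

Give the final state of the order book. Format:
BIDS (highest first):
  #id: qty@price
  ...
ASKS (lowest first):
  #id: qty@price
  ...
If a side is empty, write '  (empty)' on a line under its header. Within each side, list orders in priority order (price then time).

Answer: BIDS (highest first):
  #2: 2@104
  #4: 8@103
  #3: 1@102
  #5: 4@98
ASKS (lowest first):
  (empty)

Derivation:
After op 1 [order #1] limit_buy(price=100, qty=6): fills=none; bids=[#1:6@100] asks=[-]
After op 2 [order #2] limit_buy(price=104, qty=6): fills=none; bids=[#2:6@104 #1:6@100] asks=[-]
After op 3 [order #3] limit_buy(price=102, qty=1): fills=none; bids=[#2:6@104 #3:1@102 #1:6@100] asks=[-]
After op 4 [order #4] limit_buy(price=103, qty=8): fills=none; bids=[#2:6@104 #4:8@103 #3:1@102 #1:6@100] asks=[-]
After op 5 [order #5] limit_buy(price=98, qty=4): fills=none; bids=[#2:6@104 #4:8@103 #3:1@102 #1:6@100 #5:4@98] asks=[-]
After op 6 [order #6] limit_sell(price=102, qty=2): fills=#2x#6:2@104; bids=[#2:4@104 #4:8@103 #3:1@102 #1:6@100 #5:4@98] asks=[-]
After op 7 cancel(order #1): fills=none; bids=[#2:4@104 #4:8@103 #3:1@102 #5:4@98] asks=[-]
After op 8 [order #7] market_sell(qty=2): fills=#2x#7:2@104; bids=[#2:2@104 #4:8@103 #3:1@102 #5:4@98] asks=[-]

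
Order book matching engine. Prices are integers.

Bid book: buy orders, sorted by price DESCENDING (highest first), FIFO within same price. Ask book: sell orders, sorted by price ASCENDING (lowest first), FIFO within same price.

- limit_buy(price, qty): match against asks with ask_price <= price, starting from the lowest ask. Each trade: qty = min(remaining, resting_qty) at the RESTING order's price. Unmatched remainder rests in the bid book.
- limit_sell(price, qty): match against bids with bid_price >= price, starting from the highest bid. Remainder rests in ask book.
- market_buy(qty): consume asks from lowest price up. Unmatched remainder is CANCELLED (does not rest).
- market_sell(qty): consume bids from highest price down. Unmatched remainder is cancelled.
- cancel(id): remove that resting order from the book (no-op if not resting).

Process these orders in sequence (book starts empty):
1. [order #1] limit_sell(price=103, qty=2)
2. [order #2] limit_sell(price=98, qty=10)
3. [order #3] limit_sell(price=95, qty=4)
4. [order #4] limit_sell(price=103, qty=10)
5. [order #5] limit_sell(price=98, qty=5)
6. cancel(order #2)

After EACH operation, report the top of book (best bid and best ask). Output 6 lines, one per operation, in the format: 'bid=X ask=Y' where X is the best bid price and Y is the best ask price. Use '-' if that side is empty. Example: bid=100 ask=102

After op 1 [order #1] limit_sell(price=103, qty=2): fills=none; bids=[-] asks=[#1:2@103]
After op 2 [order #2] limit_sell(price=98, qty=10): fills=none; bids=[-] asks=[#2:10@98 #1:2@103]
After op 3 [order #3] limit_sell(price=95, qty=4): fills=none; bids=[-] asks=[#3:4@95 #2:10@98 #1:2@103]
After op 4 [order #4] limit_sell(price=103, qty=10): fills=none; bids=[-] asks=[#3:4@95 #2:10@98 #1:2@103 #4:10@103]
After op 5 [order #5] limit_sell(price=98, qty=5): fills=none; bids=[-] asks=[#3:4@95 #2:10@98 #5:5@98 #1:2@103 #4:10@103]
After op 6 cancel(order #2): fills=none; bids=[-] asks=[#3:4@95 #5:5@98 #1:2@103 #4:10@103]

Answer: bid=- ask=103
bid=- ask=98
bid=- ask=95
bid=- ask=95
bid=- ask=95
bid=- ask=95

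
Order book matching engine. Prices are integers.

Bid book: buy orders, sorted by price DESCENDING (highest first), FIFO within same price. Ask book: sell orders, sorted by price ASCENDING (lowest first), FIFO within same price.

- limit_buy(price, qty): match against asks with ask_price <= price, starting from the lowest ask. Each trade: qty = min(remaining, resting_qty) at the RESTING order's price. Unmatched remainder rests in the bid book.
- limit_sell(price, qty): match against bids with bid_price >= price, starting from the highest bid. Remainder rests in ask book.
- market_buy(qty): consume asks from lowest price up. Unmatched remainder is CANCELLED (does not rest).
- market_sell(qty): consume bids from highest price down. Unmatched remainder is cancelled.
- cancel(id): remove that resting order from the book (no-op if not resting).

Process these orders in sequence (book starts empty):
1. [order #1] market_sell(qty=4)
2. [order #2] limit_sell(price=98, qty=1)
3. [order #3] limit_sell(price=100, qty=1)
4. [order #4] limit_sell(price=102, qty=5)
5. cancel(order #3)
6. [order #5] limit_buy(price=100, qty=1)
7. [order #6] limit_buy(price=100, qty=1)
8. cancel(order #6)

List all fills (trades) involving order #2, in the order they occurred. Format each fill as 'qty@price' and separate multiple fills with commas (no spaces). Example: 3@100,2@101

Answer: 1@98

Derivation:
After op 1 [order #1] market_sell(qty=4): fills=none; bids=[-] asks=[-]
After op 2 [order #2] limit_sell(price=98, qty=1): fills=none; bids=[-] asks=[#2:1@98]
After op 3 [order #3] limit_sell(price=100, qty=1): fills=none; bids=[-] asks=[#2:1@98 #3:1@100]
After op 4 [order #4] limit_sell(price=102, qty=5): fills=none; bids=[-] asks=[#2:1@98 #3:1@100 #4:5@102]
After op 5 cancel(order #3): fills=none; bids=[-] asks=[#2:1@98 #4:5@102]
After op 6 [order #5] limit_buy(price=100, qty=1): fills=#5x#2:1@98; bids=[-] asks=[#4:5@102]
After op 7 [order #6] limit_buy(price=100, qty=1): fills=none; bids=[#6:1@100] asks=[#4:5@102]
After op 8 cancel(order #6): fills=none; bids=[-] asks=[#4:5@102]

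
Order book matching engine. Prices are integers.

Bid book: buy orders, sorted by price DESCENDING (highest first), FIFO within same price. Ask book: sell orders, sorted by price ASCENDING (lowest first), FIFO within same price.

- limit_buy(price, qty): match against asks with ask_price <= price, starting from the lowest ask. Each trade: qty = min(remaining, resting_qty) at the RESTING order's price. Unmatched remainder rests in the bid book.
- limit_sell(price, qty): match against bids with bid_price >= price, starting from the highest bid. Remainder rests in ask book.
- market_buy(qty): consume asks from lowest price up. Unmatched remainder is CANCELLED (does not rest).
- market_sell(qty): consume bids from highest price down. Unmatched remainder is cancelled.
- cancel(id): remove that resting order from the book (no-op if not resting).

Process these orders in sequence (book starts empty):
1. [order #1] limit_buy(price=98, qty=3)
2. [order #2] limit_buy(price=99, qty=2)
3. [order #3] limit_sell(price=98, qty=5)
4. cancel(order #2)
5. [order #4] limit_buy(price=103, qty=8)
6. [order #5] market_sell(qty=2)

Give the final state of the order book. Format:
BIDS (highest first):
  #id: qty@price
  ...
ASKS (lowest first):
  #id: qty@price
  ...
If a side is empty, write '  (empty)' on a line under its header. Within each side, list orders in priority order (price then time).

After op 1 [order #1] limit_buy(price=98, qty=3): fills=none; bids=[#1:3@98] asks=[-]
After op 2 [order #2] limit_buy(price=99, qty=2): fills=none; bids=[#2:2@99 #1:3@98] asks=[-]
After op 3 [order #3] limit_sell(price=98, qty=5): fills=#2x#3:2@99 #1x#3:3@98; bids=[-] asks=[-]
After op 4 cancel(order #2): fills=none; bids=[-] asks=[-]
After op 5 [order #4] limit_buy(price=103, qty=8): fills=none; bids=[#4:8@103] asks=[-]
After op 6 [order #5] market_sell(qty=2): fills=#4x#5:2@103; bids=[#4:6@103] asks=[-]

Answer: BIDS (highest first):
  #4: 6@103
ASKS (lowest first):
  (empty)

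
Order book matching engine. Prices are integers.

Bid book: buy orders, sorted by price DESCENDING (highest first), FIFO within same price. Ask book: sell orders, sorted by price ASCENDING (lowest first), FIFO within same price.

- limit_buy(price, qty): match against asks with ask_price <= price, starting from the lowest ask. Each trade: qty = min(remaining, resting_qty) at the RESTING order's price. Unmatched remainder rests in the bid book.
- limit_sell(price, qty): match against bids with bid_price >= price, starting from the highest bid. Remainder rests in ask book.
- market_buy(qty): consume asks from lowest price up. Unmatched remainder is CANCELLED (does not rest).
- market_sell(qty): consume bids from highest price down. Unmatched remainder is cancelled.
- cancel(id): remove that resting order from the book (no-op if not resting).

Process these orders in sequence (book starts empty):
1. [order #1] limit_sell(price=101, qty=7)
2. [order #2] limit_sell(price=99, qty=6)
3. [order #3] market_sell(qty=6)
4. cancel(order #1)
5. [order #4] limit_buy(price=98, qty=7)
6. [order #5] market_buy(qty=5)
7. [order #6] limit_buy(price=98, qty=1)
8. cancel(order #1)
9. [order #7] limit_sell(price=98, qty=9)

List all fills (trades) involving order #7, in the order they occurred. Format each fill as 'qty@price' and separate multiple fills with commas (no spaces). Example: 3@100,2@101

After op 1 [order #1] limit_sell(price=101, qty=7): fills=none; bids=[-] asks=[#1:7@101]
After op 2 [order #2] limit_sell(price=99, qty=6): fills=none; bids=[-] asks=[#2:6@99 #1:7@101]
After op 3 [order #3] market_sell(qty=6): fills=none; bids=[-] asks=[#2:6@99 #1:7@101]
After op 4 cancel(order #1): fills=none; bids=[-] asks=[#2:6@99]
After op 5 [order #4] limit_buy(price=98, qty=7): fills=none; bids=[#4:7@98] asks=[#2:6@99]
After op 6 [order #5] market_buy(qty=5): fills=#5x#2:5@99; bids=[#4:7@98] asks=[#2:1@99]
After op 7 [order #6] limit_buy(price=98, qty=1): fills=none; bids=[#4:7@98 #6:1@98] asks=[#2:1@99]
After op 8 cancel(order #1): fills=none; bids=[#4:7@98 #6:1@98] asks=[#2:1@99]
After op 9 [order #7] limit_sell(price=98, qty=9): fills=#4x#7:7@98 #6x#7:1@98; bids=[-] asks=[#7:1@98 #2:1@99]

Answer: 7@98,1@98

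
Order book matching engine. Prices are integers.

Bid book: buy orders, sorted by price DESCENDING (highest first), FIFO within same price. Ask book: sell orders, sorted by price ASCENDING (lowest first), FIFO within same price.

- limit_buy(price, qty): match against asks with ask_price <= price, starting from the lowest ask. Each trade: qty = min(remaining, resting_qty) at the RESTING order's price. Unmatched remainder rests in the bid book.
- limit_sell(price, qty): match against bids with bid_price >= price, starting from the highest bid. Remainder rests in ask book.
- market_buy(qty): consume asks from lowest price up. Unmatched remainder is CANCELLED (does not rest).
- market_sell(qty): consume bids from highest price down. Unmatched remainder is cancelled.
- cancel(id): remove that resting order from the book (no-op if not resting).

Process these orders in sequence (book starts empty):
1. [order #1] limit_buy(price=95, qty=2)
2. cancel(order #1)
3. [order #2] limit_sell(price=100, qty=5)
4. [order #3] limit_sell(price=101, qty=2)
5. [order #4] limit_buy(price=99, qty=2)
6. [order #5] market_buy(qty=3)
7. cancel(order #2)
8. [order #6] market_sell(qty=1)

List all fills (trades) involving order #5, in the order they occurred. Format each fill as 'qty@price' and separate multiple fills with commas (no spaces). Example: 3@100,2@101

Answer: 3@100

Derivation:
After op 1 [order #1] limit_buy(price=95, qty=2): fills=none; bids=[#1:2@95] asks=[-]
After op 2 cancel(order #1): fills=none; bids=[-] asks=[-]
After op 3 [order #2] limit_sell(price=100, qty=5): fills=none; bids=[-] asks=[#2:5@100]
After op 4 [order #3] limit_sell(price=101, qty=2): fills=none; bids=[-] asks=[#2:5@100 #3:2@101]
After op 5 [order #4] limit_buy(price=99, qty=2): fills=none; bids=[#4:2@99] asks=[#2:5@100 #3:2@101]
After op 6 [order #5] market_buy(qty=3): fills=#5x#2:3@100; bids=[#4:2@99] asks=[#2:2@100 #3:2@101]
After op 7 cancel(order #2): fills=none; bids=[#4:2@99] asks=[#3:2@101]
After op 8 [order #6] market_sell(qty=1): fills=#4x#6:1@99; bids=[#4:1@99] asks=[#3:2@101]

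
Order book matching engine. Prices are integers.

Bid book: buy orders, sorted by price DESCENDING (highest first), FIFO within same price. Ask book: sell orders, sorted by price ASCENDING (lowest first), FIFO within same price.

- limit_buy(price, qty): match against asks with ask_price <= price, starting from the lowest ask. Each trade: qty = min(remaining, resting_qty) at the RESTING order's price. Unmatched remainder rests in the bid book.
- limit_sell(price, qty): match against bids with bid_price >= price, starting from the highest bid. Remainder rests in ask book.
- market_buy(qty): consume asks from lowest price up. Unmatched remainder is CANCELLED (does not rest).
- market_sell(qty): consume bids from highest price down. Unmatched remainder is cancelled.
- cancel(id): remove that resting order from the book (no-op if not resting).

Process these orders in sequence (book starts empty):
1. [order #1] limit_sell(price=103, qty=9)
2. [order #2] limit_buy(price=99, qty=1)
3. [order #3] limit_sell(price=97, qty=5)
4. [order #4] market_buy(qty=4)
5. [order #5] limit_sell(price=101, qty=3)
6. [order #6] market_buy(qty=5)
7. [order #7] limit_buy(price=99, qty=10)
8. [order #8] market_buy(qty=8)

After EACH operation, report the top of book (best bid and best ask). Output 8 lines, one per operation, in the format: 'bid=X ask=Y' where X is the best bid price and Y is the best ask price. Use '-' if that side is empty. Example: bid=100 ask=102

Answer: bid=- ask=103
bid=99 ask=103
bid=- ask=97
bid=- ask=103
bid=- ask=101
bid=- ask=103
bid=99 ask=103
bid=99 ask=-

Derivation:
After op 1 [order #1] limit_sell(price=103, qty=9): fills=none; bids=[-] asks=[#1:9@103]
After op 2 [order #2] limit_buy(price=99, qty=1): fills=none; bids=[#2:1@99] asks=[#1:9@103]
After op 3 [order #3] limit_sell(price=97, qty=5): fills=#2x#3:1@99; bids=[-] asks=[#3:4@97 #1:9@103]
After op 4 [order #4] market_buy(qty=4): fills=#4x#3:4@97; bids=[-] asks=[#1:9@103]
After op 5 [order #5] limit_sell(price=101, qty=3): fills=none; bids=[-] asks=[#5:3@101 #1:9@103]
After op 6 [order #6] market_buy(qty=5): fills=#6x#5:3@101 #6x#1:2@103; bids=[-] asks=[#1:7@103]
After op 7 [order #7] limit_buy(price=99, qty=10): fills=none; bids=[#7:10@99] asks=[#1:7@103]
After op 8 [order #8] market_buy(qty=8): fills=#8x#1:7@103; bids=[#7:10@99] asks=[-]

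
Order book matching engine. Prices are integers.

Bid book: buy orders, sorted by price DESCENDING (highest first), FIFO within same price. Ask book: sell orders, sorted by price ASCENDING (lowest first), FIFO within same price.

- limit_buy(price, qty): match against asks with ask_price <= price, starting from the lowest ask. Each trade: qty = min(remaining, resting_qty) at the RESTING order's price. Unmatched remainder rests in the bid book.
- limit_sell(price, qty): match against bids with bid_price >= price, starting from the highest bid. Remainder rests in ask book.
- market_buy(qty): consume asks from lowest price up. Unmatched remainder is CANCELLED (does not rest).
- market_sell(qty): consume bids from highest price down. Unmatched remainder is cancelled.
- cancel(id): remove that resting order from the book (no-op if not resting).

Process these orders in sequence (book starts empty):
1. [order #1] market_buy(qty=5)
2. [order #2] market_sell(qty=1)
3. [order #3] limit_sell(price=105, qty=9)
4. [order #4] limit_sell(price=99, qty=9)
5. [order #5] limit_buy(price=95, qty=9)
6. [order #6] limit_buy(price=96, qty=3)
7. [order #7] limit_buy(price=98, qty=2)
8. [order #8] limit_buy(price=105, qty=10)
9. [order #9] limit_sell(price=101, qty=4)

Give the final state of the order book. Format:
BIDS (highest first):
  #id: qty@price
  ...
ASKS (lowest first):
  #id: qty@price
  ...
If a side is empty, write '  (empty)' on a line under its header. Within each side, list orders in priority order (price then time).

After op 1 [order #1] market_buy(qty=5): fills=none; bids=[-] asks=[-]
After op 2 [order #2] market_sell(qty=1): fills=none; bids=[-] asks=[-]
After op 3 [order #3] limit_sell(price=105, qty=9): fills=none; bids=[-] asks=[#3:9@105]
After op 4 [order #4] limit_sell(price=99, qty=9): fills=none; bids=[-] asks=[#4:9@99 #3:9@105]
After op 5 [order #5] limit_buy(price=95, qty=9): fills=none; bids=[#5:9@95] asks=[#4:9@99 #3:9@105]
After op 6 [order #6] limit_buy(price=96, qty=3): fills=none; bids=[#6:3@96 #5:9@95] asks=[#4:9@99 #3:9@105]
After op 7 [order #7] limit_buy(price=98, qty=2): fills=none; bids=[#7:2@98 #6:3@96 #5:9@95] asks=[#4:9@99 #3:9@105]
After op 8 [order #8] limit_buy(price=105, qty=10): fills=#8x#4:9@99 #8x#3:1@105; bids=[#7:2@98 #6:3@96 #5:9@95] asks=[#3:8@105]
After op 9 [order #9] limit_sell(price=101, qty=4): fills=none; bids=[#7:2@98 #6:3@96 #5:9@95] asks=[#9:4@101 #3:8@105]

Answer: BIDS (highest first):
  #7: 2@98
  #6: 3@96
  #5: 9@95
ASKS (lowest first):
  #9: 4@101
  #3: 8@105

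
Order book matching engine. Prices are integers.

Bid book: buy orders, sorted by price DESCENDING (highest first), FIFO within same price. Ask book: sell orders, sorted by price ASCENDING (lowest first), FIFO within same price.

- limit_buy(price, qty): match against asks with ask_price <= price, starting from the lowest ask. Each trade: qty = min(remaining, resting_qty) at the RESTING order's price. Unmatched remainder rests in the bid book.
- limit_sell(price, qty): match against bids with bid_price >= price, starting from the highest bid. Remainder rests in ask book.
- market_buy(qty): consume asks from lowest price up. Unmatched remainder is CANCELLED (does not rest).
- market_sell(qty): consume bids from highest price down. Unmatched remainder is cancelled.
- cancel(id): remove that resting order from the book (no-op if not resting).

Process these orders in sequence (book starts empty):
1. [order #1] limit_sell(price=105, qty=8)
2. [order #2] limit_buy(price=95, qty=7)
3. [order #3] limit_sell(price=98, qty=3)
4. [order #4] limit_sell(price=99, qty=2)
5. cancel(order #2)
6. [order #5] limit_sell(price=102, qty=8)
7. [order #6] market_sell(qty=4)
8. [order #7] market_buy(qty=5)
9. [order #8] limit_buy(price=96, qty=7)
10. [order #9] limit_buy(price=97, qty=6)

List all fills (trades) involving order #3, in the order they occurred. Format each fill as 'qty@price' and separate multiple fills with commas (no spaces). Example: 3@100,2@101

Answer: 3@98

Derivation:
After op 1 [order #1] limit_sell(price=105, qty=8): fills=none; bids=[-] asks=[#1:8@105]
After op 2 [order #2] limit_buy(price=95, qty=7): fills=none; bids=[#2:7@95] asks=[#1:8@105]
After op 3 [order #3] limit_sell(price=98, qty=3): fills=none; bids=[#2:7@95] asks=[#3:3@98 #1:8@105]
After op 4 [order #4] limit_sell(price=99, qty=2): fills=none; bids=[#2:7@95] asks=[#3:3@98 #4:2@99 #1:8@105]
After op 5 cancel(order #2): fills=none; bids=[-] asks=[#3:3@98 #4:2@99 #1:8@105]
After op 6 [order #5] limit_sell(price=102, qty=8): fills=none; bids=[-] asks=[#3:3@98 #4:2@99 #5:8@102 #1:8@105]
After op 7 [order #6] market_sell(qty=4): fills=none; bids=[-] asks=[#3:3@98 #4:2@99 #5:8@102 #1:8@105]
After op 8 [order #7] market_buy(qty=5): fills=#7x#3:3@98 #7x#4:2@99; bids=[-] asks=[#5:8@102 #1:8@105]
After op 9 [order #8] limit_buy(price=96, qty=7): fills=none; bids=[#8:7@96] asks=[#5:8@102 #1:8@105]
After op 10 [order #9] limit_buy(price=97, qty=6): fills=none; bids=[#9:6@97 #8:7@96] asks=[#5:8@102 #1:8@105]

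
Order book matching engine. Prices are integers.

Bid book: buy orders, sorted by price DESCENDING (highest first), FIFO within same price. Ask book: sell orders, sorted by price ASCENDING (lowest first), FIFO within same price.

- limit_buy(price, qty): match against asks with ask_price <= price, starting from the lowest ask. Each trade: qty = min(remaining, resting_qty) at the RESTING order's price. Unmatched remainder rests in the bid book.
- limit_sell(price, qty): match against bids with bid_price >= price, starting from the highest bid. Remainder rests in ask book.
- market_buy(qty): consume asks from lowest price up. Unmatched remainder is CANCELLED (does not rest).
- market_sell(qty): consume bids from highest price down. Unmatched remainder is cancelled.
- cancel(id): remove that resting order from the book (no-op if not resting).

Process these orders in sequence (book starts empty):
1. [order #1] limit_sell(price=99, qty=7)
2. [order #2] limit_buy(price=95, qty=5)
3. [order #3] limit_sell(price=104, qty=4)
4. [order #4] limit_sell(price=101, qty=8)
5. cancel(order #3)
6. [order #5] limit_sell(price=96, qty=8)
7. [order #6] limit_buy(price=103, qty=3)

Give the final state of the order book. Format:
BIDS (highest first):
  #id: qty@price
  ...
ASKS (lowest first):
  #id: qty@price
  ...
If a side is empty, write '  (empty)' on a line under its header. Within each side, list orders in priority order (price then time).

After op 1 [order #1] limit_sell(price=99, qty=7): fills=none; bids=[-] asks=[#1:7@99]
After op 2 [order #2] limit_buy(price=95, qty=5): fills=none; bids=[#2:5@95] asks=[#1:7@99]
After op 3 [order #3] limit_sell(price=104, qty=4): fills=none; bids=[#2:5@95] asks=[#1:7@99 #3:4@104]
After op 4 [order #4] limit_sell(price=101, qty=8): fills=none; bids=[#2:5@95] asks=[#1:7@99 #4:8@101 #3:4@104]
After op 5 cancel(order #3): fills=none; bids=[#2:5@95] asks=[#1:7@99 #4:8@101]
After op 6 [order #5] limit_sell(price=96, qty=8): fills=none; bids=[#2:5@95] asks=[#5:8@96 #1:7@99 #4:8@101]
After op 7 [order #6] limit_buy(price=103, qty=3): fills=#6x#5:3@96; bids=[#2:5@95] asks=[#5:5@96 #1:7@99 #4:8@101]

Answer: BIDS (highest first):
  #2: 5@95
ASKS (lowest first):
  #5: 5@96
  #1: 7@99
  #4: 8@101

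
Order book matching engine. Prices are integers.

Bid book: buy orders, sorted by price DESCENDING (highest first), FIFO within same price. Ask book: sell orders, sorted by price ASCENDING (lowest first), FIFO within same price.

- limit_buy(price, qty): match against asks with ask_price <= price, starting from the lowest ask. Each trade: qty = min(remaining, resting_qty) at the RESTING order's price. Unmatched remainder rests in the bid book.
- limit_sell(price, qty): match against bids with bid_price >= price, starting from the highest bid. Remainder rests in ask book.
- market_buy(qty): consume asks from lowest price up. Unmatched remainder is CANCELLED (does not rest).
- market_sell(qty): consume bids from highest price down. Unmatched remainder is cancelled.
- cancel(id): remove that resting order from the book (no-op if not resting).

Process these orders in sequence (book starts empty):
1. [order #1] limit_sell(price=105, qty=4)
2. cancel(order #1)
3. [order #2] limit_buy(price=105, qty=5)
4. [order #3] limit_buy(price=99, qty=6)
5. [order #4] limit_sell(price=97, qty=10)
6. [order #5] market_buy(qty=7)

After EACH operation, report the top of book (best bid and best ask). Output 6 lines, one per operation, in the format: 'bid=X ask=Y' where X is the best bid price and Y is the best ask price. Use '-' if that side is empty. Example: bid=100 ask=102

After op 1 [order #1] limit_sell(price=105, qty=4): fills=none; bids=[-] asks=[#1:4@105]
After op 2 cancel(order #1): fills=none; bids=[-] asks=[-]
After op 3 [order #2] limit_buy(price=105, qty=5): fills=none; bids=[#2:5@105] asks=[-]
After op 4 [order #3] limit_buy(price=99, qty=6): fills=none; bids=[#2:5@105 #3:6@99] asks=[-]
After op 5 [order #4] limit_sell(price=97, qty=10): fills=#2x#4:5@105 #3x#4:5@99; bids=[#3:1@99] asks=[-]
After op 6 [order #5] market_buy(qty=7): fills=none; bids=[#3:1@99] asks=[-]

Answer: bid=- ask=105
bid=- ask=-
bid=105 ask=-
bid=105 ask=-
bid=99 ask=-
bid=99 ask=-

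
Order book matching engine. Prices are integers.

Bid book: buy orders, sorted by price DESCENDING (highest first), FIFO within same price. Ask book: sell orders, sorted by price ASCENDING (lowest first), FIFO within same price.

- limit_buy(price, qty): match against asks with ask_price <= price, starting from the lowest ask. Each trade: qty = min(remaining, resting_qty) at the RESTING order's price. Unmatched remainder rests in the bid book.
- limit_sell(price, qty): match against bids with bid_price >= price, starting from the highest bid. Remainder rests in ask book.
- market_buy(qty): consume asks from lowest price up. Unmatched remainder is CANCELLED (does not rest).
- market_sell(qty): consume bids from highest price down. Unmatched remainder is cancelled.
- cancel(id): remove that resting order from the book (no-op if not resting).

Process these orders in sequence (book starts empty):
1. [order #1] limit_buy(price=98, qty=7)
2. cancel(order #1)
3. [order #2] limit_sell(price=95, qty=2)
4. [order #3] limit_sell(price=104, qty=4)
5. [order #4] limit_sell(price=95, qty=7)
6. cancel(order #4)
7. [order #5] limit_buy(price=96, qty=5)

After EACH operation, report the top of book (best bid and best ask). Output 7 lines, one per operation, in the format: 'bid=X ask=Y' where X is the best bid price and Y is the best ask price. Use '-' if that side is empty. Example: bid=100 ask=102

Answer: bid=98 ask=-
bid=- ask=-
bid=- ask=95
bid=- ask=95
bid=- ask=95
bid=- ask=95
bid=96 ask=104

Derivation:
After op 1 [order #1] limit_buy(price=98, qty=7): fills=none; bids=[#1:7@98] asks=[-]
After op 2 cancel(order #1): fills=none; bids=[-] asks=[-]
After op 3 [order #2] limit_sell(price=95, qty=2): fills=none; bids=[-] asks=[#2:2@95]
After op 4 [order #3] limit_sell(price=104, qty=4): fills=none; bids=[-] asks=[#2:2@95 #3:4@104]
After op 5 [order #4] limit_sell(price=95, qty=7): fills=none; bids=[-] asks=[#2:2@95 #4:7@95 #3:4@104]
After op 6 cancel(order #4): fills=none; bids=[-] asks=[#2:2@95 #3:4@104]
After op 7 [order #5] limit_buy(price=96, qty=5): fills=#5x#2:2@95; bids=[#5:3@96] asks=[#3:4@104]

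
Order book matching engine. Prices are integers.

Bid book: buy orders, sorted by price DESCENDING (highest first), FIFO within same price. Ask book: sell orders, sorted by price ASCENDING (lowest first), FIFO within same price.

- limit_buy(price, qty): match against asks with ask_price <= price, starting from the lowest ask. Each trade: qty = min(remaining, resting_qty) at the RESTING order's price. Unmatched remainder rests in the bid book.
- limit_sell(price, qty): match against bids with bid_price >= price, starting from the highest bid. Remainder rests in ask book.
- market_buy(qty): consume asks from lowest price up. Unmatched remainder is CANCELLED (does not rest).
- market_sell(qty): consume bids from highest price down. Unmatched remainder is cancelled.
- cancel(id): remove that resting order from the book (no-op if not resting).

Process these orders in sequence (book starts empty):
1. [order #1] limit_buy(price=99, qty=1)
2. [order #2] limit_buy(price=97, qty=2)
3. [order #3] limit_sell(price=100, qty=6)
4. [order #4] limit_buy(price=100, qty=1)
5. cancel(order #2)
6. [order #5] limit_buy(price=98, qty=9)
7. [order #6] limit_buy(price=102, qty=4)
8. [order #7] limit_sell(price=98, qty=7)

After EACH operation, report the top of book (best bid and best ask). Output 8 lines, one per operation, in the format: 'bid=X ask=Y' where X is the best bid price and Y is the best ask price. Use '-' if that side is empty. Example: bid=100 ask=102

Answer: bid=99 ask=-
bid=99 ask=-
bid=99 ask=100
bid=99 ask=100
bid=99 ask=100
bid=99 ask=100
bid=99 ask=100
bid=98 ask=100

Derivation:
After op 1 [order #1] limit_buy(price=99, qty=1): fills=none; bids=[#1:1@99] asks=[-]
After op 2 [order #2] limit_buy(price=97, qty=2): fills=none; bids=[#1:1@99 #2:2@97] asks=[-]
After op 3 [order #3] limit_sell(price=100, qty=6): fills=none; bids=[#1:1@99 #2:2@97] asks=[#3:6@100]
After op 4 [order #4] limit_buy(price=100, qty=1): fills=#4x#3:1@100; bids=[#1:1@99 #2:2@97] asks=[#3:5@100]
After op 5 cancel(order #2): fills=none; bids=[#1:1@99] asks=[#3:5@100]
After op 6 [order #5] limit_buy(price=98, qty=9): fills=none; bids=[#1:1@99 #5:9@98] asks=[#3:5@100]
After op 7 [order #6] limit_buy(price=102, qty=4): fills=#6x#3:4@100; bids=[#1:1@99 #5:9@98] asks=[#3:1@100]
After op 8 [order #7] limit_sell(price=98, qty=7): fills=#1x#7:1@99 #5x#7:6@98; bids=[#5:3@98] asks=[#3:1@100]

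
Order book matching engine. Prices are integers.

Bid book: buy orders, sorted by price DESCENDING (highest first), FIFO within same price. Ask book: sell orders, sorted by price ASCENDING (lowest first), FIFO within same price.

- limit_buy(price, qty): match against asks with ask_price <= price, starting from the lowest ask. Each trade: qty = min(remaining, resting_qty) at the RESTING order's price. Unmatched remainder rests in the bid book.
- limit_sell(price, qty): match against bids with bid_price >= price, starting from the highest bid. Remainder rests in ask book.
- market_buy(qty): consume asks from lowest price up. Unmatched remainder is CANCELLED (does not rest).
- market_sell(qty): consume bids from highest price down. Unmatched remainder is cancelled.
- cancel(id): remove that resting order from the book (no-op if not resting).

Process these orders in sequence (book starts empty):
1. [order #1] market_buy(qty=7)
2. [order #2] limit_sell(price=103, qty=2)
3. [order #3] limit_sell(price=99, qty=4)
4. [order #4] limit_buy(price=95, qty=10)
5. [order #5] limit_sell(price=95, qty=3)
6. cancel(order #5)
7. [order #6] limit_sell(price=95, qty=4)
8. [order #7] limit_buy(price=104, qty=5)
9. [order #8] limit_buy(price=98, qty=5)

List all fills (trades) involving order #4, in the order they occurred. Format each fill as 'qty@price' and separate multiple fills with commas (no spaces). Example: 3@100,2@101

After op 1 [order #1] market_buy(qty=7): fills=none; bids=[-] asks=[-]
After op 2 [order #2] limit_sell(price=103, qty=2): fills=none; bids=[-] asks=[#2:2@103]
After op 3 [order #3] limit_sell(price=99, qty=4): fills=none; bids=[-] asks=[#3:4@99 #2:2@103]
After op 4 [order #4] limit_buy(price=95, qty=10): fills=none; bids=[#4:10@95] asks=[#3:4@99 #2:2@103]
After op 5 [order #5] limit_sell(price=95, qty=3): fills=#4x#5:3@95; bids=[#4:7@95] asks=[#3:4@99 #2:2@103]
After op 6 cancel(order #5): fills=none; bids=[#4:7@95] asks=[#3:4@99 #2:2@103]
After op 7 [order #6] limit_sell(price=95, qty=4): fills=#4x#6:4@95; bids=[#4:3@95] asks=[#3:4@99 #2:2@103]
After op 8 [order #7] limit_buy(price=104, qty=5): fills=#7x#3:4@99 #7x#2:1@103; bids=[#4:3@95] asks=[#2:1@103]
After op 9 [order #8] limit_buy(price=98, qty=5): fills=none; bids=[#8:5@98 #4:3@95] asks=[#2:1@103]

Answer: 3@95,4@95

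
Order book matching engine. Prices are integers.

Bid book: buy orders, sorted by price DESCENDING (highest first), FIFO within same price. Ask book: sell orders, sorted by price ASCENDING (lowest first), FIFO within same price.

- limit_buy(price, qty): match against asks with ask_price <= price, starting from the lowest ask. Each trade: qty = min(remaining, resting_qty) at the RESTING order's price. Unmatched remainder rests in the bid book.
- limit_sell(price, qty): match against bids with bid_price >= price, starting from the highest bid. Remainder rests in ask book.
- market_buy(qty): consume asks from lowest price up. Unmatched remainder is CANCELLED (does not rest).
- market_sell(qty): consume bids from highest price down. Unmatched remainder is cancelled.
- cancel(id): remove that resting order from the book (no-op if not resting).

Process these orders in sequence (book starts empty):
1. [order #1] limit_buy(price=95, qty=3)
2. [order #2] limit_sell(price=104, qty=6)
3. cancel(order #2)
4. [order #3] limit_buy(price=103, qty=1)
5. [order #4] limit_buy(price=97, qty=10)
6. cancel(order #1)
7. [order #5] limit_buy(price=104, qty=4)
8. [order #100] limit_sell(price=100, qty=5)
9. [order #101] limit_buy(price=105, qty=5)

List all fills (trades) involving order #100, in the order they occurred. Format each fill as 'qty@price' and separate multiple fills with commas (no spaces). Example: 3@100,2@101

Answer: 4@104,1@103

Derivation:
After op 1 [order #1] limit_buy(price=95, qty=3): fills=none; bids=[#1:3@95] asks=[-]
After op 2 [order #2] limit_sell(price=104, qty=6): fills=none; bids=[#1:3@95] asks=[#2:6@104]
After op 3 cancel(order #2): fills=none; bids=[#1:3@95] asks=[-]
After op 4 [order #3] limit_buy(price=103, qty=1): fills=none; bids=[#3:1@103 #1:3@95] asks=[-]
After op 5 [order #4] limit_buy(price=97, qty=10): fills=none; bids=[#3:1@103 #4:10@97 #1:3@95] asks=[-]
After op 6 cancel(order #1): fills=none; bids=[#3:1@103 #4:10@97] asks=[-]
After op 7 [order #5] limit_buy(price=104, qty=4): fills=none; bids=[#5:4@104 #3:1@103 #4:10@97] asks=[-]
After op 8 [order #100] limit_sell(price=100, qty=5): fills=#5x#100:4@104 #3x#100:1@103; bids=[#4:10@97] asks=[-]
After op 9 [order #101] limit_buy(price=105, qty=5): fills=none; bids=[#101:5@105 #4:10@97] asks=[-]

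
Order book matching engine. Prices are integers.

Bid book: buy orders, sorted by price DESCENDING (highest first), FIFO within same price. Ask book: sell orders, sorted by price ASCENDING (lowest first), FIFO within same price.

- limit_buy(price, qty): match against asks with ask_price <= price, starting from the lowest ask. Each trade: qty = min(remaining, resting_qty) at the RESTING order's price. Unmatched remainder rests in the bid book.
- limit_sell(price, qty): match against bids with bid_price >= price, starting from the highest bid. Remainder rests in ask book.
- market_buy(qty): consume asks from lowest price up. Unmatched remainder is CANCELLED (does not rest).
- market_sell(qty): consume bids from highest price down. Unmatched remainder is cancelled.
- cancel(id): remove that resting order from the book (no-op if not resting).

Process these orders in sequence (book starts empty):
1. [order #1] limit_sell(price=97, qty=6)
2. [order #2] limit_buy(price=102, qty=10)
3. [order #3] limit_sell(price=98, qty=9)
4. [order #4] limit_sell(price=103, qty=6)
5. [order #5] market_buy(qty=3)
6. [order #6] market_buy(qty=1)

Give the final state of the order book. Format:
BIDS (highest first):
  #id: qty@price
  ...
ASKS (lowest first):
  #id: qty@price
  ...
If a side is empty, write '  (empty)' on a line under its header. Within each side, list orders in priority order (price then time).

Answer: BIDS (highest first):
  (empty)
ASKS (lowest first):
  #3: 1@98
  #4: 6@103

Derivation:
After op 1 [order #1] limit_sell(price=97, qty=6): fills=none; bids=[-] asks=[#1:6@97]
After op 2 [order #2] limit_buy(price=102, qty=10): fills=#2x#1:6@97; bids=[#2:4@102] asks=[-]
After op 3 [order #3] limit_sell(price=98, qty=9): fills=#2x#3:4@102; bids=[-] asks=[#3:5@98]
After op 4 [order #4] limit_sell(price=103, qty=6): fills=none; bids=[-] asks=[#3:5@98 #4:6@103]
After op 5 [order #5] market_buy(qty=3): fills=#5x#3:3@98; bids=[-] asks=[#3:2@98 #4:6@103]
After op 6 [order #6] market_buy(qty=1): fills=#6x#3:1@98; bids=[-] asks=[#3:1@98 #4:6@103]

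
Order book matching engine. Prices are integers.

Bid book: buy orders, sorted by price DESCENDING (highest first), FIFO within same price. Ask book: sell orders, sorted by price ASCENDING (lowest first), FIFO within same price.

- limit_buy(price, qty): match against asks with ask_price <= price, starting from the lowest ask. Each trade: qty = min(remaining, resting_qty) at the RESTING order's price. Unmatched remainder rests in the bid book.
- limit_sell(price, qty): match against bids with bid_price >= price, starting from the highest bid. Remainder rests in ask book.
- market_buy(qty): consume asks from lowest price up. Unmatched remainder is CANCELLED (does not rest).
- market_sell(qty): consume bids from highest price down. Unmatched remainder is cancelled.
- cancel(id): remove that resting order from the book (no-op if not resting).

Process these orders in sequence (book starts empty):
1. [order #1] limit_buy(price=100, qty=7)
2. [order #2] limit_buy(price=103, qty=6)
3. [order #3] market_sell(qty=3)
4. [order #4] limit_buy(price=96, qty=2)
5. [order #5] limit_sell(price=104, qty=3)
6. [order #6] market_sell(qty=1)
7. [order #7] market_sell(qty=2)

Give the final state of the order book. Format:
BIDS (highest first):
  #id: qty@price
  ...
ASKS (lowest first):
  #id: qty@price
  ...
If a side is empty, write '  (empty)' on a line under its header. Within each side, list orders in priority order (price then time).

Answer: BIDS (highest first):
  #1: 7@100
  #4: 2@96
ASKS (lowest first):
  #5: 3@104

Derivation:
After op 1 [order #1] limit_buy(price=100, qty=7): fills=none; bids=[#1:7@100] asks=[-]
After op 2 [order #2] limit_buy(price=103, qty=6): fills=none; bids=[#2:6@103 #1:7@100] asks=[-]
After op 3 [order #3] market_sell(qty=3): fills=#2x#3:3@103; bids=[#2:3@103 #1:7@100] asks=[-]
After op 4 [order #4] limit_buy(price=96, qty=2): fills=none; bids=[#2:3@103 #1:7@100 #4:2@96] asks=[-]
After op 5 [order #5] limit_sell(price=104, qty=3): fills=none; bids=[#2:3@103 #1:7@100 #4:2@96] asks=[#5:3@104]
After op 6 [order #6] market_sell(qty=1): fills=#2x#6:1@103; bids=[#2:2@103 #1:7@100 #4:2@96] asks=[#5:3@104]
After op 7 [order #7] market_sell(qty=2): fills=#2x#7:2@103; bids=[#1:7@100 #4:2@96] asks=[#5:3@104]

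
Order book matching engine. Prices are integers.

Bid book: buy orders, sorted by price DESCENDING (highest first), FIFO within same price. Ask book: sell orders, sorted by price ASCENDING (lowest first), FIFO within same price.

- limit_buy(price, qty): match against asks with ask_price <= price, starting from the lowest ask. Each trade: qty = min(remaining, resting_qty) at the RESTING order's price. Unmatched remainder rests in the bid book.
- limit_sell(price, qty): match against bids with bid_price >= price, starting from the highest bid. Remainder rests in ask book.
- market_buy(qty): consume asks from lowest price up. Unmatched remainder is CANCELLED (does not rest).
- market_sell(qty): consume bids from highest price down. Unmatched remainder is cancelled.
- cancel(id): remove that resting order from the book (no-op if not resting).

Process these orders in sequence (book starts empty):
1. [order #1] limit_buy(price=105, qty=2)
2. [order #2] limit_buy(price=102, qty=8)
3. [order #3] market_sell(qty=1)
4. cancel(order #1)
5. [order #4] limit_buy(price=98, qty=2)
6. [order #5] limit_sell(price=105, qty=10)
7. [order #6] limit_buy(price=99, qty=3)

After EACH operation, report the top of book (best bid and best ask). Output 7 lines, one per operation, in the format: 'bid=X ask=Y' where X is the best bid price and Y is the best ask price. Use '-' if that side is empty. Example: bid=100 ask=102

Answer: bid=105 ask=-
bid=105 ask=-
bid=105 ask=-
bid=102 ask=-
bid=102 ask=-
bid=102 ask=105
bid=102 ask=105

Derivation:
After op 1 [order #1] limit_buy(price=105, qty=2): fills=none; bids=[#1:2@105] asks=[-]
After op 2 [order #2] limit_buy(price=102, qty=8): fills=none; bids=[#1:2@105 #2:8@102] asks=[-]
After op 3 [order #3] market_sell(qty=1): fills=#1x#3:1@105; bids=[#1:1@105 #2:8@102] asks=[-]
After op 4 cancel(order #1): fills=none; bids=[#2:8@102] asks=[-]
After op 5 [order #4] limit_buy(price=98, qty=2): fills=none; bids=[#2:8@102 #4:2@98] asks=[-]
After op 6 [order #5] limit_sell(price=105, qty=10): fills=none; bids=[#2:8@102 #4:2@98] asks=[#5:10@105]
After op 7 [order #6] limit_buy(price=99, qty=3): fills=none; bids=[#2:8@102 #6:3@99 #4:2@98] asks=[#5:10@105]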